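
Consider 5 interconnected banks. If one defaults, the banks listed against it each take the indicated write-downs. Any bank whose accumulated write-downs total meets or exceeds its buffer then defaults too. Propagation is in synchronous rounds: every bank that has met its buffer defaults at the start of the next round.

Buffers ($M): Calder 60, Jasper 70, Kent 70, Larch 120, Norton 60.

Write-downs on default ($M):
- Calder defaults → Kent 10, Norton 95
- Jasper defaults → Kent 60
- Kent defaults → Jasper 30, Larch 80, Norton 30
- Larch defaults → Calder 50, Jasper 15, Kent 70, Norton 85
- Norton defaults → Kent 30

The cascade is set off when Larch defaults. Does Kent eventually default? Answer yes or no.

Round 1 — Larch defaults (initial).
  Calder: +50 → 50 < 60
  Jasper: +15 → 15 < 70
  Kent: +70 → 70 ≥ 70
  Norton: +85 → 85 ≥ 60
Round 2 — Kent, Norton default.
  Jasper: +30 → 45 < 70
No further defaults.

yes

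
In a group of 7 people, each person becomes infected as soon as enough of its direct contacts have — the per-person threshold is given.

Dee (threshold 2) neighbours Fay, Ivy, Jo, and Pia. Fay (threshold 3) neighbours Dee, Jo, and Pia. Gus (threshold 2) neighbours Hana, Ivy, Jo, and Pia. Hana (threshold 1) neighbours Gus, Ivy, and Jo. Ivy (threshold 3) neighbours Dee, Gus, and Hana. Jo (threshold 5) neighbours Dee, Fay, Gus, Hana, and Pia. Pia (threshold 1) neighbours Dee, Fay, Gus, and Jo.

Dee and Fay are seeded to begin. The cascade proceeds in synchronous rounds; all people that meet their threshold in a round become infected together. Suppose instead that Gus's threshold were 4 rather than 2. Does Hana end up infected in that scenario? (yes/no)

With Gus's threshold at 4:
Round 1 — Dee, Fay become infected (initial).
Round 2 — checking thresholds:
  Ivy: 1 of 3 neighbours < 3, holds.
  Jo: 2 of 5 neighbours < 5, holds.
  Pia: 2 of 4 neighbours ≥ 1, becomes infected.
Round 3 — no new infections; cascade stops.

no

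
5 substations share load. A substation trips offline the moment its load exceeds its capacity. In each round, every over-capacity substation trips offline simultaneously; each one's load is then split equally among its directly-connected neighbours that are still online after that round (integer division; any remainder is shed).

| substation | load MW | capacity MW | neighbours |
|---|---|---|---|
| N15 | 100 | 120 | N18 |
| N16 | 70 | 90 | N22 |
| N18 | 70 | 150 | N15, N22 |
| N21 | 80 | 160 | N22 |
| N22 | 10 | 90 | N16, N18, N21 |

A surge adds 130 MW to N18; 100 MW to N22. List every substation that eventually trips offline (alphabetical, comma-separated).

N15, N16, N18, N22

Round 1 — N18 at 200 > 150; N22 at 110 > 90. N18, N22 trip offline.
  N18 sheds 200 MW to N15: 200 each.
    N15: 100+200 = 300 > 120
  N22 sheds 110 MW to N16, N21: 55 each.
    N16: 70+55 = 125 > 90
    N21: 80+55 = 135 ≤ 160
Round 2 — N15, N16 trip offline.
  N15 sheds 300 MW: no online neighbours, lost.
  N16 sheds 125 MW: no online neighbours, lost.
No further trips.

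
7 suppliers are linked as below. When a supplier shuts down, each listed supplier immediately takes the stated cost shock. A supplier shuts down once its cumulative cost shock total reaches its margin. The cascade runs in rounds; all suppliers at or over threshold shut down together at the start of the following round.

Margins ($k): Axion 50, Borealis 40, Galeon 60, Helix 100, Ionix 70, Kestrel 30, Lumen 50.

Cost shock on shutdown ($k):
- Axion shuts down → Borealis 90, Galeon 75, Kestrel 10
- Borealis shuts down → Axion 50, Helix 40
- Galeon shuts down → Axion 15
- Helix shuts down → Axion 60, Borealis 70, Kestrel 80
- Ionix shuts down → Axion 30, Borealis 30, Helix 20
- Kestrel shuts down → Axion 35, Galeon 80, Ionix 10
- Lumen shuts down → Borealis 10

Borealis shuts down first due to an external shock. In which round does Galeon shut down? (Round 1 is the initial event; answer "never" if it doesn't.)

Round 1 — Borealis shuts down (initial).
  Axion: +50 → 50 ≥ 50
  Helix: +40 → 40 < 100
Round 2 — Axion shuts down.
  Galeon: +75 → 75 ≥ 60
  Kestrel: +10 → 10 < 30
Round 3 — Galeon shuts down.
No further shutdowns.

3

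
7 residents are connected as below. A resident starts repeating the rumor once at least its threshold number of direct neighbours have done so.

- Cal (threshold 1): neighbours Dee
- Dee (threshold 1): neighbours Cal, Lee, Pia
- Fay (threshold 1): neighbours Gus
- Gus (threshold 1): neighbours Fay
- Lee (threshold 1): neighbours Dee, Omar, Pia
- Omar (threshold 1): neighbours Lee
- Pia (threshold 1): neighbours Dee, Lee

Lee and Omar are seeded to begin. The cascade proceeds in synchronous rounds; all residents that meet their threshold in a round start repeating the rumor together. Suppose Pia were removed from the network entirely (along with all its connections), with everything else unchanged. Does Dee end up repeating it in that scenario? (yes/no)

With Pia removed:
Round 1 — Lee, Omar start repeating the rumor (initial).
Round 2 — checking thresholds:
  Dee: 1 of 2 neighbours ≥ 1, starts repeating the rumor.
Round 3 — checking thresholds:
  Cal: 1 of 1 neighbours ≥ 1, starts repeating the rumor.
Round 4 — no new spreads; cascade stops.

yes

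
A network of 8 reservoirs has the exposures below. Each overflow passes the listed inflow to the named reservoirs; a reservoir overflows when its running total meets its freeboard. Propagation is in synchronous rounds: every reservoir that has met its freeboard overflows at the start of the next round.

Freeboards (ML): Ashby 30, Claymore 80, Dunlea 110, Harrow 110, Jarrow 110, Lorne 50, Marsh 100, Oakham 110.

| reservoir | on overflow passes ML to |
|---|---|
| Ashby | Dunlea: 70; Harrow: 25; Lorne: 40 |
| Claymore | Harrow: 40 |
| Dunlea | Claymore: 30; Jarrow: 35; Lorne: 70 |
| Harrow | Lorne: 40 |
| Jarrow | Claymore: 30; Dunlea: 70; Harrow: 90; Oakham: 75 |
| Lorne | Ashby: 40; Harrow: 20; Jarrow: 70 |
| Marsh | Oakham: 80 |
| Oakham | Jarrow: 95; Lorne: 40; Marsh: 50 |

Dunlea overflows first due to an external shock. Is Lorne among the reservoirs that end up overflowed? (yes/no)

Round 1 — Dunlea overflows (initial).
  Claymore: +30 → 30 < 80
  Jarrow: +35 → 35 < 110
  Lorne: +70 → 70 ≥ 50
Round 2 — Lorne overflows.
  Ashby: +40 → 40 ≥ 30
  Harrow: +20 → 20 < 110
  Jarrow: +70 → 105 < 110
Round 3 — Ashby overflows.
  Harrow: +25 → 45 < 110
No further overflows.

yes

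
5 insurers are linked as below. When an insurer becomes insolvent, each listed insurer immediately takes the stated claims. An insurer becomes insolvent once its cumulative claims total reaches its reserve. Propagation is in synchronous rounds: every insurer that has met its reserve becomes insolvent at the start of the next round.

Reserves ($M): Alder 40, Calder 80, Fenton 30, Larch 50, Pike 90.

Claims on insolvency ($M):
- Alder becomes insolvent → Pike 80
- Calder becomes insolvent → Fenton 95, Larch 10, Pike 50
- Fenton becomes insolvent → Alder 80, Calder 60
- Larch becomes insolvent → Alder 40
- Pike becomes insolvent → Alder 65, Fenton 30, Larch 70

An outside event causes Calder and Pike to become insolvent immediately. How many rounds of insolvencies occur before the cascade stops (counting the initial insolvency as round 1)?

2

Round 1 — Calder, Pike become insolvent (initial).
  Alder: +65 → 65 ≥ 40
  Fenton: +95+30 → 125 ≥ 30
  Larch: +10+70 → 80 ≥ 50
Round 2 — Alder, Fenton, Larch become insolvent.
No further insolvencies.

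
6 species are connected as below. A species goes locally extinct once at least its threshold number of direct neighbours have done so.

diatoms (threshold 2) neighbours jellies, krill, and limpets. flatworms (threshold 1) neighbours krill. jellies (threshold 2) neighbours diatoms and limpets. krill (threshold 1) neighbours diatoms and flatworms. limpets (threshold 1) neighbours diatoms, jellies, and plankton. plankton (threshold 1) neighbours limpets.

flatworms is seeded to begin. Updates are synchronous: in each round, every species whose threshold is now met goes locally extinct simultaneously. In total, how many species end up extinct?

2

Round 1 — flatworms goes locally extinct (initial).
Round 2 — checking thresholds:
  krill: 1 of 2 neighbours ≥ 1, goes locally extinct.
Round 3 — no new extinctions; cascade stops.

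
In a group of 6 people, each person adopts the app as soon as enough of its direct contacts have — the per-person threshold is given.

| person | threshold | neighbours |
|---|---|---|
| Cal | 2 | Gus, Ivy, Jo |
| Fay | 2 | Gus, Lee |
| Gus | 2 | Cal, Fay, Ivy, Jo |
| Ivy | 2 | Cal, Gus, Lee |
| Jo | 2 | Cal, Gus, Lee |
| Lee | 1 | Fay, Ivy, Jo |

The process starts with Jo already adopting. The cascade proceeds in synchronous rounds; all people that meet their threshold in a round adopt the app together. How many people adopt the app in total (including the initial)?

Round 1 — Jo adopts the app (initial).
Round 2 — checking thresholds:
  Cal: 1 of 3 neighbours < 2, holds.
  Gus: 1 of 4 neighbours < 2, holds.
  Lee: 1 of 3 neighbours ≥ 1, adopts the app.
Round 3 — no new adoptions; cascade stops.

2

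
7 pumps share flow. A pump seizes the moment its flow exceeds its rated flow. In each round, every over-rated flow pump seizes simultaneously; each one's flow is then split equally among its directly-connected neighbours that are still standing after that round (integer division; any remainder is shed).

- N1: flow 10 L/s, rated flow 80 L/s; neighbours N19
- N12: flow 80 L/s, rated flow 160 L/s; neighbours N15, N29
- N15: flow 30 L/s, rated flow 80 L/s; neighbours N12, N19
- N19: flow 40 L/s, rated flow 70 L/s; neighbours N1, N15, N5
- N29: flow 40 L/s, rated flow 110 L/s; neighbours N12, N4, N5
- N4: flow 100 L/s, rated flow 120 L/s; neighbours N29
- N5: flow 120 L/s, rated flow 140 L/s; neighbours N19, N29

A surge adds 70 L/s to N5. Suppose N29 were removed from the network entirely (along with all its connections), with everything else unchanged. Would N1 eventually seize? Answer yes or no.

With N29 removed:
Round 1 — N5 at 190 > 140. N5 seizes.
  N5 sheds 190 L/s to N19: 190 each.
    N19: 40+190 = 230 > 70
Round 2 — N19 seizes.
  N19 sheds 230 L/s to N1, N15: 115 each.
    N1: 10+115 = 125 > 80
    N15: 30+115 = 145 > 80
Round 3 — N1, N15 seize.
  N1 sheds 125 L/s: no online neighbours, lost.
  N15 sheds 145 L/s to N12: 145 each.
    N12: 80+145 = 225 > 160
Round 4 — N12 seizes.
  N12 sheds 225 L/s: no online neighbours, lost.
No further seizures.

yes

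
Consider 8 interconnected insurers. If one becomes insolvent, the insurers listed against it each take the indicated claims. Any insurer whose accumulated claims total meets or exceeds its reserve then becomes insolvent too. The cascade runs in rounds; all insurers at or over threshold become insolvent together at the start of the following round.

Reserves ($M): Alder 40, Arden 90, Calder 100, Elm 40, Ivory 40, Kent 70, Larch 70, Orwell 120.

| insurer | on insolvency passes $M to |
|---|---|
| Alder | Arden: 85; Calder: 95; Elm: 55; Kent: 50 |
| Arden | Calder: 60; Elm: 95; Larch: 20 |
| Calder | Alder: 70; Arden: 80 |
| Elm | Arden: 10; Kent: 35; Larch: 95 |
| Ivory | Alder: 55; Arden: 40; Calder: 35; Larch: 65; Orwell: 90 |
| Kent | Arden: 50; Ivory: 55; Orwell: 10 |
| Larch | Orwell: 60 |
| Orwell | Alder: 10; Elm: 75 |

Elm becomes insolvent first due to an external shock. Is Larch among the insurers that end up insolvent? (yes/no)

yes

Round 1 — Elm becomes insolvent (initial).
  Arden: +10 → 10 < 90
  Kent: +35 → 35 < 70
  Larch: +95 → 95 ≥ 70
Round 2 — Larch becomes insolvent.
  Orwell: +60 → 60 < 120
No further insolvencies.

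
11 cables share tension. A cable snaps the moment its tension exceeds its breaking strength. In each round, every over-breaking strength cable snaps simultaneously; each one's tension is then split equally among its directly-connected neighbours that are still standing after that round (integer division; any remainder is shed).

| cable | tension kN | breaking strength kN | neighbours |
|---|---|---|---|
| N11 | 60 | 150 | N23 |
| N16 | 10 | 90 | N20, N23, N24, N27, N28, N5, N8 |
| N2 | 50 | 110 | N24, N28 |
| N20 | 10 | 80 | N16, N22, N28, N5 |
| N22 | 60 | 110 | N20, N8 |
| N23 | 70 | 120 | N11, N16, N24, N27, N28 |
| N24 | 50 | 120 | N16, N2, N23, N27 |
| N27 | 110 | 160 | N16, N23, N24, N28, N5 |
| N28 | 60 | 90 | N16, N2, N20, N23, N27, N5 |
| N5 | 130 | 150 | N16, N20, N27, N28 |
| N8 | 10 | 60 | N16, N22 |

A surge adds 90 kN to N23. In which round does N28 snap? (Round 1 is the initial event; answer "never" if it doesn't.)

Round 1 — N23 at 160 > 120. N23 snaps.
  N23 sheds 160 kN to N11, N16, N24, N27, N28: 32 each.
    N11: 60+32 = 92 ≤ 150
    N16: 10+32 = 42 ≤ 90
    N24: 50+32 = 82 ≤ 120
    N27: 110+32 = 142 ≤ 160
    N28: 60+32 = 92 > 90
Round 2 — N28 snaps.
  N28 sheds 92 kN to N16, N2, N20, N27, N5: 18 each (2 lost).
    N16: 42+18 = 60 ≤ 90
    N2: 50+18 = 68 ≤ 110
    N20: 10+18 = 28 ≤ 80
    N27: 142+18 = 160 ≤ 160
    N5: 130+18 = 148 ≤ 150
No further breaks.

2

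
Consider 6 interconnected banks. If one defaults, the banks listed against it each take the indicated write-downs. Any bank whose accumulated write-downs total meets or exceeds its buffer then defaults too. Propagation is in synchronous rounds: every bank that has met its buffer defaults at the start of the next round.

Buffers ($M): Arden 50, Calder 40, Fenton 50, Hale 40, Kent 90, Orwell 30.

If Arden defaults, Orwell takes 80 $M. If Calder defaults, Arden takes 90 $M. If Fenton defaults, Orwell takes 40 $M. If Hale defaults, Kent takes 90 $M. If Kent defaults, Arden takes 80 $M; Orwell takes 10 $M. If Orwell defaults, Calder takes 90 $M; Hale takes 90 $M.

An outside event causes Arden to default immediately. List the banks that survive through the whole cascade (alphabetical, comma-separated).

Round 1 — Arden defaults (initial).
  Orwell: +80 → 80 ≥ 30
Round 2 — Orwell defaults.
  Calder: +90 → 90 ≥ 40
  Hale: +90 → 90 ≥ 40
Round 3 — Calder, Hale default.
  Kent: +90 → 90 ≥ 90
Round 4 — Kent defaults.
No further defaults.

Fenton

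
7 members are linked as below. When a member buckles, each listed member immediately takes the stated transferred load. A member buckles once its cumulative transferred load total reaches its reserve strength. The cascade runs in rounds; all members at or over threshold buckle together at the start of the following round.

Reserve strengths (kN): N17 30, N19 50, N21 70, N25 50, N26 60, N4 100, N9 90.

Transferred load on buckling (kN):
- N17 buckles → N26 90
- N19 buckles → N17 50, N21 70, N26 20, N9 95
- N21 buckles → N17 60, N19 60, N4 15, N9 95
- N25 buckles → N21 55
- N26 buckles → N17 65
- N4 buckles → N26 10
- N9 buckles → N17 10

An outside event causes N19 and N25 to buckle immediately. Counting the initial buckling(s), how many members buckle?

Round 1 — N19, N25 buckle (initial).
  N17: +50 → 50 ≥ 30
  N21: +70+55 → 125 ≥ 70
  N26: +20 → 20 < 60
  N9: +95 → 95 ≥ 90
Round 2 — N17, N21, N9 buckle.
  N26: +90 → 110 ≥ 60
  N4: +15 → 15 < 100
Round 3 — N26 buckles.
No further bucklings.

6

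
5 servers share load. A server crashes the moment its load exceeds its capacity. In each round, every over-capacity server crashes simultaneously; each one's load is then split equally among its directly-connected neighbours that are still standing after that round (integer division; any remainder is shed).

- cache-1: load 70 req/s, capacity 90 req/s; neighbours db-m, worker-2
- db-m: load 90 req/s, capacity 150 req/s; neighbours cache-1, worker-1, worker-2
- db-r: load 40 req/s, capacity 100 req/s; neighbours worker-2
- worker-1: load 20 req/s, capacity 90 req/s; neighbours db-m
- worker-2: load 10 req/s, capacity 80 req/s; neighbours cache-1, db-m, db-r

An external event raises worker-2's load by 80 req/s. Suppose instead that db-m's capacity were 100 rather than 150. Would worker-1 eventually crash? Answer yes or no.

With db-m's capacity at 100:
Round 1 — worker-2 at 90 > 80. worker-2 crashes.
  worker-2 sheds 90 req/s to cache-1, db-m, db-r: 30 each.
    cache-1: 70+30 = 100 > 90
    db-m: 90+30 = 120 > 100
    db-r: 40+30 = 70 ≤ 100
Round 2 — cache-1, db-m crash.
  cache-1 sheds 100 req/s: no online neighbours, lost.
  db-m sheds 120 req/s to worker-1: 120 each.
    worker-1: 20+120 = 140 > 90
Round 3 — worker-1 crashes.
  worker-1 sheds 140 req/s: no online neighbours, lost.
No further crashes.

yes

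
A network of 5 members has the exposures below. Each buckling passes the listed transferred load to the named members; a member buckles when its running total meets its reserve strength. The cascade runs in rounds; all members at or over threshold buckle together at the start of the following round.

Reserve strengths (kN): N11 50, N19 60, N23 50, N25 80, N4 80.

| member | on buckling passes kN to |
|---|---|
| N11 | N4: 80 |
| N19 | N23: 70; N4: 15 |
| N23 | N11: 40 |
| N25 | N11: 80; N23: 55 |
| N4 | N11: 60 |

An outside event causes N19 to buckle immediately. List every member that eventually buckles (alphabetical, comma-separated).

N19, N23

Round 1 — N19 buckles (initial).
  N23: +70 → 70 ≥ 50
  N4: +15 → 15 < 80
Round 2 — N23 buckles.
  N11: +40 → 40 < 50
No further bucklings.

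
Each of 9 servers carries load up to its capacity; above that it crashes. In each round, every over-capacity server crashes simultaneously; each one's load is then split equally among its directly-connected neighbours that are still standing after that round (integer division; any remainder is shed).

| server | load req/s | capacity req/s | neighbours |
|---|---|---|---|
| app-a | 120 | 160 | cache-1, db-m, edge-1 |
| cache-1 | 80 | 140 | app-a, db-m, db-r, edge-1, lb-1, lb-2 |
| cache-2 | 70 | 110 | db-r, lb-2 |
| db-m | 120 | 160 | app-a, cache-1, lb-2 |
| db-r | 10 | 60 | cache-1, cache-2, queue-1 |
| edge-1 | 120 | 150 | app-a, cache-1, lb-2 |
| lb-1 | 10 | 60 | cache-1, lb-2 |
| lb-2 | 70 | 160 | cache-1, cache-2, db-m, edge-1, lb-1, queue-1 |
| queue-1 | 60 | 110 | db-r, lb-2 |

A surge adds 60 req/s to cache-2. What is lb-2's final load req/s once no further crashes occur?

135

Round 1 — cache-2 at 130 > 110. cache-2 crashes.
  cache-2 sheds 130 req/s to db-r, lb-2: 65 each.
    db-r: 10+65 = 75 > 60
    lb-2: 70+65 = 135 ≤ 160
Round 2 — db-r crashes.
  db-r sheds 75 req/s to cache-1, queue-1: 37 each (1 lost).
    cache-1: 80+37 = 117 ≤ 140
    queue-1: 60+37 = 97 ≤ 110
No further crashes.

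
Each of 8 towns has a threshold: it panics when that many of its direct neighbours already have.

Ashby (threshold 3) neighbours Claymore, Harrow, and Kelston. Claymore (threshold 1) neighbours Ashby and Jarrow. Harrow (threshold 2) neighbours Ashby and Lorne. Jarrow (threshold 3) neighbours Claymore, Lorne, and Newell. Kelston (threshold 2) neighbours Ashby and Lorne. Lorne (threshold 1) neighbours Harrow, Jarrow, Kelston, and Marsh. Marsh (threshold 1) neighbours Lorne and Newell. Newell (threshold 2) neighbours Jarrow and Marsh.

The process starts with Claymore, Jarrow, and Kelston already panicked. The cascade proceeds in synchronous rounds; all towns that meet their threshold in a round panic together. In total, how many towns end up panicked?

Round 1 — Claymore, Jarrow, Kelston panic (initial).
Round 2 — checking thresholds:
  Ashby: 2 of 3 neighbours < 3, holds.
  Lorne: 2 of 4 neighbours ≥ 1, panics.
  Newell: 1 of 2 neighbours < 2, holds.
Round 3 — checking thresholds:
  Ashby: 2 of 3 neighbours < 3, holds.
  Harrow: 1 of 2 neighbours < 2, holds.
  Marsh: 1 of 2 neighbours ≥ 1, panics.
  Newell: 1 of 2 neighbours < 2, holds.
Round 4 — checking thresholds:
  Ashby: 2 of 3 neighbours < 3, holds.
  Harrow: 1 of 2 neighbours < 2, holds.
  Newell: 2 of 2 neighbours ≥ 2, panics.
Round 5 — no new panics; cascade stops.

6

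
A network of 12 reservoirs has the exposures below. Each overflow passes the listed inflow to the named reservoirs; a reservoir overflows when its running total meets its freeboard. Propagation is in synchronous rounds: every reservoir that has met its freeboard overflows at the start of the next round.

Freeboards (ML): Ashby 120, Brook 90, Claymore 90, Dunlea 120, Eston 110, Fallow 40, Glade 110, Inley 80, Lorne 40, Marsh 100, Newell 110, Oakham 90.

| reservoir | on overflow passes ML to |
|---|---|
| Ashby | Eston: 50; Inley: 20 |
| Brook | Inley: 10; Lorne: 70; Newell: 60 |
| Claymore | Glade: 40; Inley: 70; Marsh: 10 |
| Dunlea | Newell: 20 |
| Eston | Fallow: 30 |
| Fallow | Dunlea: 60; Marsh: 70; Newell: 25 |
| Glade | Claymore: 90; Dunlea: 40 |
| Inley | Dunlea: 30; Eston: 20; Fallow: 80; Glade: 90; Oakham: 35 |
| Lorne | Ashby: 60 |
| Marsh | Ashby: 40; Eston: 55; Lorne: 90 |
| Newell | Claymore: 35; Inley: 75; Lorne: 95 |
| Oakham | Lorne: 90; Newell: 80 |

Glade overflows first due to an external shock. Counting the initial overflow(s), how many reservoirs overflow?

Round 1 — Glade overflows (initial).
  Claymore: +90 → 90 ≥ 90
  Dunlea: +40 → 40 < 120
Round 2 — Claymore overflows.
  Inley: +70 → 70 < 80
  Marsh: +10 → 10 < 100
No further overflows.

2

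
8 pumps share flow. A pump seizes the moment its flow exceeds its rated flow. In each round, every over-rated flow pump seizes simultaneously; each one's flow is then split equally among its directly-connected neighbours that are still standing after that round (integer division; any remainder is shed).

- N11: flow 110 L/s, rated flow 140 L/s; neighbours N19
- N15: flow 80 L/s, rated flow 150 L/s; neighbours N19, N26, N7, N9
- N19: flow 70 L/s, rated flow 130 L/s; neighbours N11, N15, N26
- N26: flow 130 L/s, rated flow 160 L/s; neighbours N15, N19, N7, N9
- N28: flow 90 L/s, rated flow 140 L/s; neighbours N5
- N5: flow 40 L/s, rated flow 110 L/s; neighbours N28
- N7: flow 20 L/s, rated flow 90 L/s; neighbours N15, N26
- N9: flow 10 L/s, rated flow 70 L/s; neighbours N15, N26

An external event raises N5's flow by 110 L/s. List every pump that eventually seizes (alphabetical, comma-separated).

Round 1 — N5 at 150 > 110. N5 seizes.
  N5 sheds 150 L/s to N28: 150 each.
    N28: 90+150 = 240 > 140
Round 2 — N28 seizes.
  N28 sheds 240 L/s: no online neighbours, lost.
No further seizures.

N28, N5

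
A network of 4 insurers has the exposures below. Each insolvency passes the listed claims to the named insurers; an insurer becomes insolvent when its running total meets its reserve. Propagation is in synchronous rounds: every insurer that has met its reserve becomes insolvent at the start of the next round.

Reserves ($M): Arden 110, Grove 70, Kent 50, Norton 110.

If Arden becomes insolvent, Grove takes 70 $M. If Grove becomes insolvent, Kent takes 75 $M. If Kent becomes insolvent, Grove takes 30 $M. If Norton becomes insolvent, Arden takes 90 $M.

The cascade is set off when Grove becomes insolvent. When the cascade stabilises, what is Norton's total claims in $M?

Round 1 — Grove becomes insolvent (initial).
  Kent: +75 → 75 ≥ 50
Round 2 — Kent becomes insolvent.
No further insolvencies.

0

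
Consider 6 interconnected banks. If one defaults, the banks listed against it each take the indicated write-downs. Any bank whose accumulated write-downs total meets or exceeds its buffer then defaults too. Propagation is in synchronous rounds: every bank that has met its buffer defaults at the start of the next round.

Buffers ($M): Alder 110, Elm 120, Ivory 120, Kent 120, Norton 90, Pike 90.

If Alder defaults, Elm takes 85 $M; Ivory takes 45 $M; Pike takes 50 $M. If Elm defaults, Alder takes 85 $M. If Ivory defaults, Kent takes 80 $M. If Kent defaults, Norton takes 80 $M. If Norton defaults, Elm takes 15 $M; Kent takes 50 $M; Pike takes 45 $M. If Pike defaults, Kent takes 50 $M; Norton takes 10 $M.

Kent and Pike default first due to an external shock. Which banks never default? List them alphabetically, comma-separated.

Round 1 — Kent, Pike default (initial).
  Norton: +80+10 → 90 ≥ 90
Round 2 — Norton defaults.
  Elm: +15 → 15 < 120
No further defaults.

Alder, Elm, Ivory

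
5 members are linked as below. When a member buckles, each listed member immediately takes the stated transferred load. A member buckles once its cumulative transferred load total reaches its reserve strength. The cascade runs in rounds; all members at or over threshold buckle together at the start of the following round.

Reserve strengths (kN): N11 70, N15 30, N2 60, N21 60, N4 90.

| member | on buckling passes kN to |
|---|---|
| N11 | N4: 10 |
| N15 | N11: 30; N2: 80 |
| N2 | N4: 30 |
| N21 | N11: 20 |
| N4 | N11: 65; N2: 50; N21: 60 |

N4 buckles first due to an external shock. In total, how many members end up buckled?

Round 1 — N4 buckles (initial).
  N11: +65 → 65 < 70
  N2: +50 → 50 < 60
  N21: +60 → 60 ≥ 60
Round 2 — N21 buckles.
  N11: +20 → 85 ≥ 70
Round 3 — N11 buckles.
No further bucklings.

3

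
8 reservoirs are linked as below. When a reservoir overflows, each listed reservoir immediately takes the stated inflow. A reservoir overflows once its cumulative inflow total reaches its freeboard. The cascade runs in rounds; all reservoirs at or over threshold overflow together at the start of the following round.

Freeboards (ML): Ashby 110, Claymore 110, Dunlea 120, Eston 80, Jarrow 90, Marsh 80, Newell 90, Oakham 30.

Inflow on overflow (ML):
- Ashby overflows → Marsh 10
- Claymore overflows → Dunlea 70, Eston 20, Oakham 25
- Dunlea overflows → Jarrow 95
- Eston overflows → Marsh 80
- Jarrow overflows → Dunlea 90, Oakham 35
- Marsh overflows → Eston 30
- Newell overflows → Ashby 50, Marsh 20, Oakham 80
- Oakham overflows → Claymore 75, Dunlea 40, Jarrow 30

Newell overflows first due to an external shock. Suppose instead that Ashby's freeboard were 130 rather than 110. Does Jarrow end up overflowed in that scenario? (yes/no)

With Ashby's freeboard at 130:
Round 1 — Newell overflows (initial).
  Ashby: +50 → 50 < 130
  Marsh: +20 → 20 < 80
  Oakham: +80 → 80 ≥ 30
Round 2 — Oakham overflows.
  Claymore: +75 → 75 < 110
  Dunlea: +40 → 40 < 120
  Jarrow: +30 → 30 < 90
No further overflows.

no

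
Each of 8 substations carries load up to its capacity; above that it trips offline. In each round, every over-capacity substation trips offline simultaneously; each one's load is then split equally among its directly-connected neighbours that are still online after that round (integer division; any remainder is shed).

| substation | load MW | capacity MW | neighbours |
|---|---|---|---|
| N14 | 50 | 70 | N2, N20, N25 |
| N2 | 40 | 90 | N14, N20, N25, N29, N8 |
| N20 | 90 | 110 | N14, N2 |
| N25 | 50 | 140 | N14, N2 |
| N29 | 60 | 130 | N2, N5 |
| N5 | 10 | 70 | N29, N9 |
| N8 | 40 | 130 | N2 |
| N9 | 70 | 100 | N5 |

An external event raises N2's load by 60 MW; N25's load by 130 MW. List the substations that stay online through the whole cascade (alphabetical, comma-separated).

N29, N5, N8, N9

Round 1 — N2 at 100 > 90; N25 at 180 > 140. N2, N25 trip offline.
  N2 sheds 100 MW to N14, N20, N29, N8: 25 each.
    N14: 50+25 = 75 > 70
    N20: 90+25 = 115 > 110
    N29: 60+25 = 85 ≤ 130
    N8: 40+25 = 65 ≤ 130
  N25 sheds 180 MW to N14: 180 each.
    N14: 75+180 = 255 > 70
Round 2 — N14, N20 trip offline.
  N14 sheds 255 MW: no online neighbours, lost.
  N20 sheds 115 MW: no online neighbours, lost.
No further trips.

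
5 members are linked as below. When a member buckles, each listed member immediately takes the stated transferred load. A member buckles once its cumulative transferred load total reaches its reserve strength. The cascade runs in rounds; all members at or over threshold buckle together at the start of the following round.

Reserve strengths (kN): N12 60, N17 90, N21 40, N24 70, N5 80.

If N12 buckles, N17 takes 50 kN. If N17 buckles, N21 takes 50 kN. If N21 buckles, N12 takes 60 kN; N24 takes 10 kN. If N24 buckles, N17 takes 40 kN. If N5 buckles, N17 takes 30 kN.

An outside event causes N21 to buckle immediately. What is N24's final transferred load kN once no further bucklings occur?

10

Round 1 — N21 buckles (initial).
  N12: +60 → 60 ≥ 60
  N24: +10 → 10 < 70
Round 2 — N12 buckles.
  N17: +50 → 50 < 90
No further bucklings.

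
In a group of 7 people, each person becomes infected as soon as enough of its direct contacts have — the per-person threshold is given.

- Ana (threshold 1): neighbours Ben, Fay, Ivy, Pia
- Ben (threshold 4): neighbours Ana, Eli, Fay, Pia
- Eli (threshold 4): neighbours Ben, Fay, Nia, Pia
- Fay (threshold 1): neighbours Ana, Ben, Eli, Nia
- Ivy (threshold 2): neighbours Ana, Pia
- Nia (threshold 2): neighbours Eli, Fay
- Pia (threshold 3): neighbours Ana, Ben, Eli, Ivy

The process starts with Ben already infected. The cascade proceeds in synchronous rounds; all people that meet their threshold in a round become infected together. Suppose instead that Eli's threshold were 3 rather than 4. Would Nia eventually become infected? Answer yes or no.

no

With Eli's threshold at 3:
Round 1 — Ben becomes infected (initial).
Round 2 — checking thresholds:
  Ana: 1 of 4 neighbours ≥ 1, becomes infected.
  Eli: 1 of 4 neighbours < 3, holds.
  Fay: 1 of 4 neighbours ≥ 1, becomes infected.
  Pia: 1 of 4 neighbours < 3, holds.
Round 3 — no new infections; cascade stops.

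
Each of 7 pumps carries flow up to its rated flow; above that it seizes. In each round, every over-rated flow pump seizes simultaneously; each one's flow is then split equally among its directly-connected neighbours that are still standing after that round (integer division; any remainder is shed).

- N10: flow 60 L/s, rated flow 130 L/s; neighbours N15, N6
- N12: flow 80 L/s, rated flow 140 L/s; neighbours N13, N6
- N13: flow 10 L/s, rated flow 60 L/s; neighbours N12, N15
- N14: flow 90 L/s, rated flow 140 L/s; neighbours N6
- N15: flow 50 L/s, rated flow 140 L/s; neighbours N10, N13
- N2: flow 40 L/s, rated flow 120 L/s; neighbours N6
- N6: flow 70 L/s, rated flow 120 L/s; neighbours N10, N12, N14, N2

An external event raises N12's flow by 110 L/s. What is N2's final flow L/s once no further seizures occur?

95

Round 1 — N12 at 190 > 140. N12 seizes.
  N12 sheds 190 L/s to N13, N6: 95 each.
    N13: 10+95 = 105 > 60
    N6: 70+95 = 165 > 120
Round 2 — N13, N6 seize.
  N13 sheds 105 L/s to N15: 105 each.
    N15: 50+105 = 155 > 140
  N6 sheds 165 L/s to N10, N14, N2: 55 each.
    N10: 60+55 = 115 ≤ 130
    N14: 90+55 = 145 > 140
    N2: 40+55 = 95 ≤ 120
Round 3 — N14, N15 seize.
  N14 sheds 145 L/s: no online neighbours, lost.
  N15 sheds 155 L/s to N10: 155 each.
    N10: 115+155 = 270 > 130
Round 4 — N10 seizes.
  N10 sheds 270 L/s: no online neighbours, lost.
No further seizures.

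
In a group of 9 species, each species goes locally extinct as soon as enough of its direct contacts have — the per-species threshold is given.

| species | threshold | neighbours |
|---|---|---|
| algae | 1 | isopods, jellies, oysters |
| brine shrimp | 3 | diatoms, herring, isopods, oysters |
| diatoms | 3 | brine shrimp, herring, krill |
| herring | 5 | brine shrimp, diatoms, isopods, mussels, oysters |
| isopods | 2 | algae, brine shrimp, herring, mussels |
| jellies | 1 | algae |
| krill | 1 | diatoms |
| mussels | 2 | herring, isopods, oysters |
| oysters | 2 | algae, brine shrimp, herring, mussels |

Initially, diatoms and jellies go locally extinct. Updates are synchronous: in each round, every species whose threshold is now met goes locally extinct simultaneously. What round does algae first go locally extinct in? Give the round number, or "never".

2

Round 1 — diatoms, jellies go locally extinct (initial).
Round 2 — checking thresholds:
  algae: 1 of 3 neighbours ≥ 1, goes locally extinct.
  brine shrimp: 1 of 4 neighbours < 3, below threshold.
  herring: 1 of 5 neighbours < 5, below threshold.
  krill: 1 of 1 neighbours ≥ 1, goes locally extinct.
Round 3 — no new extinctions; cascade stops.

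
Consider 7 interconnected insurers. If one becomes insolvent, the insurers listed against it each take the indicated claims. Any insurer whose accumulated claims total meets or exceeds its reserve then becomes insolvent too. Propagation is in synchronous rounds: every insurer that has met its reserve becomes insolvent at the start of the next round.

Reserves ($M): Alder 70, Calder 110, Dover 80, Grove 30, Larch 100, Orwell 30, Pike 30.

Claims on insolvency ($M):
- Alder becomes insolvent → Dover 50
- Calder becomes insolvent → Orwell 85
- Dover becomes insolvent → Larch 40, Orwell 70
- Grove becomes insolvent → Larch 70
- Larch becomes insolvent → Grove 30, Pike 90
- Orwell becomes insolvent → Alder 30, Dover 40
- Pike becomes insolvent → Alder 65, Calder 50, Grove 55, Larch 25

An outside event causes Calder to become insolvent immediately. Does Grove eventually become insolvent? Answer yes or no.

no

Round 1 — Calder becomes insolvent (initial).
  Orwell: +85 → 85 ≥ 30
Round 2 — Orwell becomes insolvent.
  Alder: +30 → 30 < 70
  Dover: +40 → 40 < 80
No further insolvencies.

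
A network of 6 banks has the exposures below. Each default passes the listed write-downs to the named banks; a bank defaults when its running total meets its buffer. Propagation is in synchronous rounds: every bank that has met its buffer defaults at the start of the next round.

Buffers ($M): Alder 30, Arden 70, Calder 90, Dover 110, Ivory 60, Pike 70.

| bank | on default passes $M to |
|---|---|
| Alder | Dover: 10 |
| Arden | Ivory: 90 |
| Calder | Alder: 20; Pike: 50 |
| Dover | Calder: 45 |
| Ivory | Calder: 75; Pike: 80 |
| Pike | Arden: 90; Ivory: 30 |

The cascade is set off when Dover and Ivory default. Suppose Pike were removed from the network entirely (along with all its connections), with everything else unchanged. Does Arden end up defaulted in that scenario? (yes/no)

With Pike removed:
Round 1 — Dover, Ivory default (initial).
  Calder: +45+75 → 120 ≥ 90
Round 2 — Calder defaults.
  Alder: +20 → 20 < 30
No further defaults.

no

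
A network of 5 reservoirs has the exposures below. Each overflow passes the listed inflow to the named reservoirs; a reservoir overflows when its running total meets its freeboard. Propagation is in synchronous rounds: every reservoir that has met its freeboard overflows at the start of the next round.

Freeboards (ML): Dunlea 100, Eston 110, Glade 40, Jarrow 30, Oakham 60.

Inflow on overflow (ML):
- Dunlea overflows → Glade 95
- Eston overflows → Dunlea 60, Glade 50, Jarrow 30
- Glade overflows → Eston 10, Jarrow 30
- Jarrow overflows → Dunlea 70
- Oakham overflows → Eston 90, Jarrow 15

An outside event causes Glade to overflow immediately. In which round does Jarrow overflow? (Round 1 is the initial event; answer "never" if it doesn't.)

2

Round 1 — Glade overflows (initial).
  Eston: +10 → 10 < 110
  Jarrow: +30 → 30 ≥ 30
Round 2 — Jarrow overflows.
  Dunlea: +70 → 70 < 100
No further overflows.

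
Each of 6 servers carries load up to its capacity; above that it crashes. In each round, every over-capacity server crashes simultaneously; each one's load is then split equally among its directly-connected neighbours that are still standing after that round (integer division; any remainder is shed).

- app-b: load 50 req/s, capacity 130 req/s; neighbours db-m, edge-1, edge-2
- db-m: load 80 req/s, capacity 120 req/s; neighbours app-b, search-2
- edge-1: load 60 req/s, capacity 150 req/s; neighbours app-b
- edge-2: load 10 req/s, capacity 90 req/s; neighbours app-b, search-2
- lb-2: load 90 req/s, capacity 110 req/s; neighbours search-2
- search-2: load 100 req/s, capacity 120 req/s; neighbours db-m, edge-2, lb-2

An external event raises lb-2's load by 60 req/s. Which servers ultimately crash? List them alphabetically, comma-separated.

Round 1 — lb-2 at 150 > 110. lb-2 crashes.
  lb-2 sheds 150 req/s to search-2: 150 each.
    search-2: 100+150 = 250 > 120
Round 2 — search-2 crashes.
  search-2 sheds 250 req/s to db-m, edge-2: 125 each.
    db-m: 80+125 = 205 > 120
    edge-2: 10+125 = 135 > 90
Round 3 — db-m, edge-2 crash.
  db-m sheds 205 req/s to app-b: 205 each.
    app-b: 50+205 = 255 > 130
  edge-2 sheds 135 req/s to app-b: 135 each.
    app-b: 255+135 = 390 > 130
Round 4 — app-b crashes.
  app-b sheds 390 req/s to edge-1: 390 each.
    edge-1: 60+390 = 450 > 150
Round 5 — edge-1 crashes.
  edge-1 sheds 450 req/s: no online neighbours, lost.
No further crashes.

app-b, db-m, edge-1, edge-2, lb-2, search-2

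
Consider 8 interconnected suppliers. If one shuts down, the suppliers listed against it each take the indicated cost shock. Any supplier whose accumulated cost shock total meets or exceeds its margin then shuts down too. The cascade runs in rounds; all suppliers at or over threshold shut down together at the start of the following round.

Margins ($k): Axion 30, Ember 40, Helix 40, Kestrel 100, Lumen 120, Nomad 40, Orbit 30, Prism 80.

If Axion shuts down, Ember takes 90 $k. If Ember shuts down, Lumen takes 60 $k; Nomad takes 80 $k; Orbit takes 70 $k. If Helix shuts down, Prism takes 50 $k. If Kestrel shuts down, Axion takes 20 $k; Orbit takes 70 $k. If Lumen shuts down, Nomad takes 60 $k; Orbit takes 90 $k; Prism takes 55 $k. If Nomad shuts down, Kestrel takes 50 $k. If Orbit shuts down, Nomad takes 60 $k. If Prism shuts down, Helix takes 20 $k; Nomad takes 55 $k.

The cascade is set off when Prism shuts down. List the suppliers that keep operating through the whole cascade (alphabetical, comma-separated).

Round 1 — Prism shuts down (initial).
  Helix: +20 → 20 < 40
  Nomad: +55 → 55 ≥ 40
Round 2 — Nomad shuts down.
  Kestrel: +50 → 50 < 100
No further shutdowns.

Axion, Ember, Helix, Kestrel, Lumen, Orbit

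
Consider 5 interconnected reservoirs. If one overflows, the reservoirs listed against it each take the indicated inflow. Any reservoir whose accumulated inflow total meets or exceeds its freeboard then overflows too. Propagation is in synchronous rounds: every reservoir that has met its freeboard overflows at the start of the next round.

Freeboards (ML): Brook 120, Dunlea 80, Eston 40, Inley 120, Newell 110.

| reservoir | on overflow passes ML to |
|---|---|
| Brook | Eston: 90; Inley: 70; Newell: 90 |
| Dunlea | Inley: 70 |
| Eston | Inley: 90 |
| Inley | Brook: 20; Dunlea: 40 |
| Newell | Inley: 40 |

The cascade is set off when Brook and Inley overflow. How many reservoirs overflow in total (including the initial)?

3

Round 1 — Brook, Inley overflow (initial).
  Dunlea: +40 → 40 < 80
  Eston: +90 → 90 ≥ 40
  Newell: +90 → 90 < 110
Round 2 — Eston overflows.
No further overflows.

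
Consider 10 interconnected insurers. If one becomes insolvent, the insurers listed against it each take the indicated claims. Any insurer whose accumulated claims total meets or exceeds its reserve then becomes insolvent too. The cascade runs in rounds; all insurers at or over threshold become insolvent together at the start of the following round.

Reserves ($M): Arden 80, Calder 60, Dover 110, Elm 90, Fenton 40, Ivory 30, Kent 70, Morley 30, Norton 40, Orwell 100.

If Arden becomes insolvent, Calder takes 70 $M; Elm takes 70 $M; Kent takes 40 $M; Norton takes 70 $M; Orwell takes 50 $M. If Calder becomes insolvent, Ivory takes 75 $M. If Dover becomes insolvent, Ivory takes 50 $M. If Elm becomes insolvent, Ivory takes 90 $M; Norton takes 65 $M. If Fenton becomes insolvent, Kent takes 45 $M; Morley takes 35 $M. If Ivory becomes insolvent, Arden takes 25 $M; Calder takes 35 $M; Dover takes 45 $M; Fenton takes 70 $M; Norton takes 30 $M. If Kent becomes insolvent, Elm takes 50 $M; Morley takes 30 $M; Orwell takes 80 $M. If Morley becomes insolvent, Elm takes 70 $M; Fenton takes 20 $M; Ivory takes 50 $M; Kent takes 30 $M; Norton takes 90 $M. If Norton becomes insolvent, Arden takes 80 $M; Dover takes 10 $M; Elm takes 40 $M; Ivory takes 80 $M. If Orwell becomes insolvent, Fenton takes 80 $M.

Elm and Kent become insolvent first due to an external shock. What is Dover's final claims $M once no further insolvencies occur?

55

Round 1 — Elm, Kent become insolvent (initial).
  Ivory: +90 → 90 ≥ 30
  Morley: +30 → 30 ≥ 30
  Norton: +65 → 65 ≥ 40
  Orwell: +80 → 80 < 100
Round 2 — Ivory, Morley, Norton become insolvent.
  Arden: +25+80 → 105 ≥ 80
  Calder: +35 → 35 < 60
  Dover: +45+10 → 55 < 110
  Fenton: +70+20 → 90 ≥ 40
Round 3 — Arden, Fenton become insolvent.
  Calder: +70 → 105 ≥ 60
  Orwell: +50 → 130 ≥ 100
Round 4 — Calder, Orwell become insolvent.
No further insolvencies.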